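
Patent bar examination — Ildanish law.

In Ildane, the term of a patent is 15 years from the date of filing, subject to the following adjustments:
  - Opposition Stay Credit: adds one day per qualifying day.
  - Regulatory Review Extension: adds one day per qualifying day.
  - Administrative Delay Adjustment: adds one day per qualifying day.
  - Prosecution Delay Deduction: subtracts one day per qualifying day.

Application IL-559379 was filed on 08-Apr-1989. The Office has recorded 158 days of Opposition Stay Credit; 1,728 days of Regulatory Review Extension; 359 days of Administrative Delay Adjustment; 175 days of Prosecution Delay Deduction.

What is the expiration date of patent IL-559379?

Base term: filing date + 15 years → 8 April 2004.
Opposition Stay Credit: +158 days → 13 September 2004.
Regulatory Review Extension: +1728 days → 7 June 2009.
Administrative Delay Adjustment: +359 days → 1 June 2010.
Prosecution Delay Deduction: −175 days → 8 December 2009.

2009-12-08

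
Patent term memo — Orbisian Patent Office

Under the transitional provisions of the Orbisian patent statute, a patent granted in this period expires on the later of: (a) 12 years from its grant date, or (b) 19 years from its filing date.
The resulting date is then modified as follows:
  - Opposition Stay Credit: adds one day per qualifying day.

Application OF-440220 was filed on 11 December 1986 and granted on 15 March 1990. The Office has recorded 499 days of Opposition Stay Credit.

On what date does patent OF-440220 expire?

2007-04-24

(a) grant + 12 years → 15 March 2002.
(b) filing + 19 years → 11 December 2005.
Later of the two: 11 December 2005.
Opposition Stay Credit: +499 days → 24 April 2007.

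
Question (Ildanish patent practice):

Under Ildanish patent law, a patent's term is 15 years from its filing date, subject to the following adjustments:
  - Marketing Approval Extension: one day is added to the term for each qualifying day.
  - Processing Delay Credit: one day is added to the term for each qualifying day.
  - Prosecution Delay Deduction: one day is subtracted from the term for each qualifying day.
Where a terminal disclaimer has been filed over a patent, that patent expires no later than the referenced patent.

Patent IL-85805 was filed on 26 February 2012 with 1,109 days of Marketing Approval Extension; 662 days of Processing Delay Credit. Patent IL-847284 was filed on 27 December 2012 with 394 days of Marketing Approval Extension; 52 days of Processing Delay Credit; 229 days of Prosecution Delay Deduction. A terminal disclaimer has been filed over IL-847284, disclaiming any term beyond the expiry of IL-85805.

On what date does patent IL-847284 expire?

Natural term of IL-847284:
  Base: filing + 15 years → 27 December 2027.
  Marketing Approval Extension: +394 days → 24 January 2029.
  Processing Delay Credit: +52 days → 17 March 2029.
  Prosecution Delay Deduction: −229 days → 31 July 2028.
Expiry of referenced patent IL-85805:
  Base: filing + 15 years → 26 February 2027.
  Marketing Approval Extension: +1109 days → 11 March 2030.
  Processing Delay Credit: +662 days → 2 January 2032.
Terminal disclaimer: IL-847284 expires on the earlier of 31 July 2028 and 2 January 2032.

July 31, 2028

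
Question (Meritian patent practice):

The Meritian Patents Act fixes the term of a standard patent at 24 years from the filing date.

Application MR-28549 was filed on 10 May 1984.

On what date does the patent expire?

2008-05-10

Filing date + 24 years → 10 May 2008.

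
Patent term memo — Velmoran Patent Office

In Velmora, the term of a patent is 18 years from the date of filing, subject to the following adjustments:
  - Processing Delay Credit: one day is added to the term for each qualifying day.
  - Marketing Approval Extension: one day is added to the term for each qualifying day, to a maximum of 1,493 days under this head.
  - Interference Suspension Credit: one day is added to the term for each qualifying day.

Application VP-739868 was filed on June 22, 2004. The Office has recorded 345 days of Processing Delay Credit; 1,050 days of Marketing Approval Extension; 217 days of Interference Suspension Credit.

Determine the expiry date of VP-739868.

Base term: filing date + 18 years → 22 June 2022.
Processing Delay Credit: +345 days → 2 June 2023.
Marketing Approval Extension: 1050 days (within the 1493-day cap) → +1050 days → 17 April 2026.
Interference Suspension Credit: +217 days → 20 November 2026.

2026-11-20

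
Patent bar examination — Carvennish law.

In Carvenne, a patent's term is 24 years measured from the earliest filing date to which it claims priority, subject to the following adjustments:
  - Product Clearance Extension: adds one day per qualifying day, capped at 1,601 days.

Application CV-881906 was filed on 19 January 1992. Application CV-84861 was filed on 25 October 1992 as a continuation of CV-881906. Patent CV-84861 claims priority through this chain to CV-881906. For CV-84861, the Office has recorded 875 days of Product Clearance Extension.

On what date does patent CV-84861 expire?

June 12, 2018

Earliest priority filing: 19 January 1992.
Base term: 19 January 1992 + 24 years → 19 January 2016.
Product Clearance Extension: 875 days (within the 1601-day cap) → +875 days → 12 June 2018.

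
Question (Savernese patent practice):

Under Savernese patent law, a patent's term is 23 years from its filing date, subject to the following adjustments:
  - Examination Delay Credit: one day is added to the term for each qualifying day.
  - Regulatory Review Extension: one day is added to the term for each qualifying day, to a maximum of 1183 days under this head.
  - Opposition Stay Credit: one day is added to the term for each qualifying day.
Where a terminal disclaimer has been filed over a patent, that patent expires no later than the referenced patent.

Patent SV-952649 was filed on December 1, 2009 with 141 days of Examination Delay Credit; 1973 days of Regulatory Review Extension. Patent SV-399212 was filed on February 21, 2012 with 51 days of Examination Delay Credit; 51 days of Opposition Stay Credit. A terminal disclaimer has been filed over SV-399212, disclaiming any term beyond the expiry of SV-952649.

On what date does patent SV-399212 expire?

2035-06-03

Natural term of SV-399212:
  Base: filing + 23 years → 21 February 2035.
  Examination Delay Credit: +51 days → 13 April 2035.
  Opposition Stay Credit: +51 days → 3 June 2035.
Expiry of referenced patent SV-952649:
  Base: filing + 23 years → 1 December 2032.
  Examination Delay Credit: +141 days → 21 April 2033.
  Regulatory Review Extension: 1973 days claimed exceeds the 1183-day cap, so +1183 days → 17 July 2036.
Terminal disclaimer: SV-399212 expires on the earlier of 3 June 2035 and 17 July 2036.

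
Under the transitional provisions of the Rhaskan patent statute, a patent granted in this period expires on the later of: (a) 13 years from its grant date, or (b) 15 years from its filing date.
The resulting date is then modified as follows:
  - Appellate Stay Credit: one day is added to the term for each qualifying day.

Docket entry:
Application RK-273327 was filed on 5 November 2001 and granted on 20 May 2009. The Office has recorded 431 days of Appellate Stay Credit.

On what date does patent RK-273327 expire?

July 25, 2023

(a) grant + 13 years → 20 May 2022.
(b) filing + 15 years → 5 November 2016.
Later of the two: 20 May 2022.
Appellate Stay Credit: +431 days → 25 July 2023.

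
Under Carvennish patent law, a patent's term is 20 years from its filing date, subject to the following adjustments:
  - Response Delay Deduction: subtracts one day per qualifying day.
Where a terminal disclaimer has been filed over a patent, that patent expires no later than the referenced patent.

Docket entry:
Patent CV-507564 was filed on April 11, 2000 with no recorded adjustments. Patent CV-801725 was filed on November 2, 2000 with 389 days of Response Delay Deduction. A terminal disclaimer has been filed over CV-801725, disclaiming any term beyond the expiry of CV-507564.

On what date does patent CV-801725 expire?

Natural term of CV-801725:
  Base: filing + 20 years → 2 November 2020.
  Response Delay Deduction: −389 days → 10 October 2019.
Expiry of referenced patent CV-507564:
  Base: filing + 20 years → 11 April 2020.
Terminal disclaimer: CV-801725 expires on the earlier of 10 October 2019 and 11 April 2020.

October 10, 2019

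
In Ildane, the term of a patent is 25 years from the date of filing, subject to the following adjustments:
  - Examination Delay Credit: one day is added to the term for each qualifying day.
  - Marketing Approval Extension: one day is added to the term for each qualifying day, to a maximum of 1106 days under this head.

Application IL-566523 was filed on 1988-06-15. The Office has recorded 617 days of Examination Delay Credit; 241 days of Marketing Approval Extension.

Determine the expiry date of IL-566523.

Base term: filing date + 25 years → 15 June 2013.
Examination Delay Credit: +617 days → 22 February 2015.
Marketing Approval Extension: 241 days (within the 1106-day cap) → +241 days → 21 October 2015.

2015-10-21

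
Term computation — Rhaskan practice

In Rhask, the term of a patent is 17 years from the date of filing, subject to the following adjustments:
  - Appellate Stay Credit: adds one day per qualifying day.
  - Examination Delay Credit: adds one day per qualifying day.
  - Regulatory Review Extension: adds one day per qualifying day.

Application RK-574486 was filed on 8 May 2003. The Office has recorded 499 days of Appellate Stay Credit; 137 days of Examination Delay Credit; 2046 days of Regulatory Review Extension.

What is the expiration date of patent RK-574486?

Base term: filing date + 17 years → 8 May 2020.
Appellate Stay Credit: +499 days → 19 September 2021.
Examination Delay Credit: +137 days → 3 February 2022.
Regulatory Review Extension: +2046 days → 11 September 2027.

September 11, 2027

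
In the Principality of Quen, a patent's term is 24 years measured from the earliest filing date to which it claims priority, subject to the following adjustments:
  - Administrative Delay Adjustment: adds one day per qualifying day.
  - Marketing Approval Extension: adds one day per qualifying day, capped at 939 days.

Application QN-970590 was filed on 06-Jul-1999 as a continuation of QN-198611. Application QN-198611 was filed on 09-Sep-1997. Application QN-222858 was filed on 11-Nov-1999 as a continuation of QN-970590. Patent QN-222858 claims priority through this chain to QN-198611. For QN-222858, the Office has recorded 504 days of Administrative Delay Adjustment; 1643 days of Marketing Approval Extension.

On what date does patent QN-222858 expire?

Earliest priority filing: 9 September 1997.
Base term: 9 September 1997 + 24 years → 9 September 2021.
Administrative Delay Adjustment: +504 days → 26 January 2023.
Marketing Approval Extension: 1643 days claimed exceeds the 939-day cap, so +939 days → 22 August 2025.

August 22, 2025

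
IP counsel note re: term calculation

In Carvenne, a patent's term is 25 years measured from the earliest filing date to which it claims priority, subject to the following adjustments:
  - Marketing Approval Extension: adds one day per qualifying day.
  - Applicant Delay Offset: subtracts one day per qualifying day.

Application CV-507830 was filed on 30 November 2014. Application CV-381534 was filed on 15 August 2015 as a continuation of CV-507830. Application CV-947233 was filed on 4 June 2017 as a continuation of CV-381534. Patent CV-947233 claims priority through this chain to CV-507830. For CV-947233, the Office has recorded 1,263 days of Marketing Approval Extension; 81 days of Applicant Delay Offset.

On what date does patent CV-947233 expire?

Earliest priority filing: 30 November 2014.
Base term: 30 November 2014 + 25 years → 30 November 2039.
Marketing Approval Extension: +1263 days → 16 May 2043.
Applicant Delay Offset: −81 days → 24 February 2043.

February 24, 2043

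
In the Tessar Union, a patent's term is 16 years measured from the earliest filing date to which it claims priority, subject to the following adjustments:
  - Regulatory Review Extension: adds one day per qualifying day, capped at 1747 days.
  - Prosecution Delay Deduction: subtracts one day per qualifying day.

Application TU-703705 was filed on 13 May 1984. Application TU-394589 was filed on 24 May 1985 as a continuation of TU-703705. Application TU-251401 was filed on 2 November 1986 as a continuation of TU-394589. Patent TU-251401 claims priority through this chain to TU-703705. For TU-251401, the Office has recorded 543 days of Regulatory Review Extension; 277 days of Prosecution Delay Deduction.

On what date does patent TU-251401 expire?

Earliest priority filing: 13 May 1984.
Base term: 13 May 1984 + 16 years → 13 May 2000.
Regulatory Review Extension: 543 days (within the 1747-day cap) → +543 days → 7 November 2001.
Prosecution Delay Deduction: −277 days → 3 February 2001.

February 3, 2001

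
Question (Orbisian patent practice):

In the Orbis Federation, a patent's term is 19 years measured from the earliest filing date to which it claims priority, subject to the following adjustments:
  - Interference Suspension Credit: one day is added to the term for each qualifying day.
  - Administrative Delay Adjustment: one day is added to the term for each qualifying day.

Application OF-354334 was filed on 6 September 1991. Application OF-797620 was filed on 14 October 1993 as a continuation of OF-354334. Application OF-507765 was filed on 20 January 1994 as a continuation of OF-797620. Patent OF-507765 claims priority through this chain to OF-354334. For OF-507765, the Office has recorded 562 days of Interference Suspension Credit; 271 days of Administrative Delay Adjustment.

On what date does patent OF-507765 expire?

Earliest priority filing: 6 September 1991.
Base term: 6 September 1991 + 19 years → 6 September 2010.
Interference Suspension Credit: +562 days → 21 March 2012.
Administrative Delay Adjustment: +271 days → 17 December 2012.

December 17, 2012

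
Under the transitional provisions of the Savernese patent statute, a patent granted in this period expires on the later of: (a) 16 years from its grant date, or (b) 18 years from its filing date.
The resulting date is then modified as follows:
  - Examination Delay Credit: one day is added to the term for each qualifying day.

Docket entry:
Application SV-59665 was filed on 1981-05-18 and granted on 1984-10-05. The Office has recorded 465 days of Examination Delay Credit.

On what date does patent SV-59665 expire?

(a) grant + 16 years → 5 October 2000.
(b) filing + 18 years → 18 May 1999.
Later of the two: 5 October 2000.
Examination Delay Credit: +465 days → 13 January 2002.

January 13, 2002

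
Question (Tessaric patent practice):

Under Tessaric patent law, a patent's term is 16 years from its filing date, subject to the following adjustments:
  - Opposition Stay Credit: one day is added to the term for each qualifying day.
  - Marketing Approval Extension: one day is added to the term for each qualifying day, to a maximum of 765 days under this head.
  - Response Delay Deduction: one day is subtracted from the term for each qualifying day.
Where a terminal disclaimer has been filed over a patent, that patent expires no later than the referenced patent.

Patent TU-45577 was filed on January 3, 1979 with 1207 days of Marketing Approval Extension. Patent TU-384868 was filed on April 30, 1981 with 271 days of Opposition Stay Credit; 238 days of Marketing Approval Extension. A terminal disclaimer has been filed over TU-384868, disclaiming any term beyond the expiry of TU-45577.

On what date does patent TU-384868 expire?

1997-02-06

Natural term of TU-384868:
  Base: filing + 16 years → 30 April 1997.
  Opposition Stay Credit: +271 days → 26 January 1998.
  Marketing Approval Extension: 238 days (within the 765-day cap) → +238 days → 21 September 1998.
Expiry of referenced patent TU-45577:
  Base: filing + 16 years → 3 January 1995.
  Marketing Approval Extension: 1207 days claimed exceeds the 765-day cap, so +765 days → 6 February 1997.
Terminal disclaimer: TU-384868 expires on the earlier of 21 September 1998 and 6 February 1997.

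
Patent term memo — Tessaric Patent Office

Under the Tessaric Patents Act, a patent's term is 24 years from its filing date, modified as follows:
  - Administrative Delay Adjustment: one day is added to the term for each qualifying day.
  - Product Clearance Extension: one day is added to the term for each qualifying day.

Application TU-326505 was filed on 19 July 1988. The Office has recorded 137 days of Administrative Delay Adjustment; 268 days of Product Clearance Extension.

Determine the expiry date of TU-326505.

Base term: filing date + 24 years → 19 July 2012.
Administrative Delay Adjustment: +137 days → 3 December 2012.
Product Clearance Extension: +268 days → 28 August 2013.

August 28, 2013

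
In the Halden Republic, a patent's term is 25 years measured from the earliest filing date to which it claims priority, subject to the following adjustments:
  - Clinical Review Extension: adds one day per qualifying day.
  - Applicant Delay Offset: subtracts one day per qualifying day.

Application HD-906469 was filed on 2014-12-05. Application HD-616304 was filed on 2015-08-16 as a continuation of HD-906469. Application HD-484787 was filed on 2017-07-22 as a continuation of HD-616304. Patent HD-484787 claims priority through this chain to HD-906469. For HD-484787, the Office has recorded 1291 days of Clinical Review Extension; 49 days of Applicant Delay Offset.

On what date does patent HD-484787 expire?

April 30, 2043

Earliest priority filing: 5 December 2014.
Base term: 5 December 2014 + 25 years → 5 December 2039.
Clinical Review Extension: +1291 days → 18 June 2043.
Applicant Delay Offset: −49 days → 30 April 2043.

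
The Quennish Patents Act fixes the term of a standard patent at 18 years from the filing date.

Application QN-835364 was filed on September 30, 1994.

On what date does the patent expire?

2012-09-30

Filing date + 18 years → 30 September 2012.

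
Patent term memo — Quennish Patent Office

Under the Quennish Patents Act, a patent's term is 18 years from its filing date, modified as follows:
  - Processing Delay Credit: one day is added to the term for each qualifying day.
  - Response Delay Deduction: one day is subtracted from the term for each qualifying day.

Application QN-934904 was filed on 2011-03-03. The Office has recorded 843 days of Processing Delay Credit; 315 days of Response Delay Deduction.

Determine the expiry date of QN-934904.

Base term: filing date + 18 years → 3 March 2029.
Processing Delay Credit: +843 days → 24 June 2031.
Response Delay Deduction: −315 days → 13 August 2030.

August 13, 2030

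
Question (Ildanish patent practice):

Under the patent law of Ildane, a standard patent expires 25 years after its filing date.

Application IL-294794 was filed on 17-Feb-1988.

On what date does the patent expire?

2013-02-17

Filing date + 25 years → 17 February 2013.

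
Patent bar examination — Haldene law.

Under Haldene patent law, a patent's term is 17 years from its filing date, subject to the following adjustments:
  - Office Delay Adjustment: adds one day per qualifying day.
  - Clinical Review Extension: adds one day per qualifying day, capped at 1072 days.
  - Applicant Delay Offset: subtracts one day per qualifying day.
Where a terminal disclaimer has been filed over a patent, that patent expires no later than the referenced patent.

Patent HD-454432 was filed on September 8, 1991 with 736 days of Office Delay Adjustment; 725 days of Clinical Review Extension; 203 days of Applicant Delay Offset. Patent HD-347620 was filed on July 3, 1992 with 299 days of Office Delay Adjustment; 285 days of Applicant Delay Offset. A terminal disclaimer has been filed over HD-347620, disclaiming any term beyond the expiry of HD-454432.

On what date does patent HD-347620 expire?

July 17, 2009

Natural term of HD-347620:
  Base: filing + 17 years → 3 July 2009.
  Office Delay Adjustment: +299 days → 28 April 2010.
  Applicant Delay Offset: −285 days → 17 July 2009.
Expiry of referenced patent HD-454432:
  Base: filing + 17 years → 8 September 2008.
  Office Delay Adjustment: +736 days → 14 September 2010.
  Clinical Review Extension: 725 days (within the 1072-day cap) → +725 days → 8 September 2012.
  Applicant Delay Offset: −203 days → 18 February 2012.
Terminal disclaimer: HD-347620 expires on the earlier of 17 July 2009 and 18 February 2012.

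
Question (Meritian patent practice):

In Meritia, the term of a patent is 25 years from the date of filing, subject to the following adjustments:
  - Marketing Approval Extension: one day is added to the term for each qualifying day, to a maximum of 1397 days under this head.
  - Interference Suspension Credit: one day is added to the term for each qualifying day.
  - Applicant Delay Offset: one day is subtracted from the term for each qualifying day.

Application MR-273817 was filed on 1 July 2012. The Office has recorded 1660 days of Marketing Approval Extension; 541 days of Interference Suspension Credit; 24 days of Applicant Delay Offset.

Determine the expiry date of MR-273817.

September 27, 2042

Base term: filing date + 25 years → 1 July 2037.
Marketing Approval Extension: 1660 days claimed exceeds the 1397-day cap, so +1397 days → 28 April 2041.
Interference Suspension Credit: +541 days → 21 October 2042.
Applicant Delay Offset: −24 days → 27 September 2042.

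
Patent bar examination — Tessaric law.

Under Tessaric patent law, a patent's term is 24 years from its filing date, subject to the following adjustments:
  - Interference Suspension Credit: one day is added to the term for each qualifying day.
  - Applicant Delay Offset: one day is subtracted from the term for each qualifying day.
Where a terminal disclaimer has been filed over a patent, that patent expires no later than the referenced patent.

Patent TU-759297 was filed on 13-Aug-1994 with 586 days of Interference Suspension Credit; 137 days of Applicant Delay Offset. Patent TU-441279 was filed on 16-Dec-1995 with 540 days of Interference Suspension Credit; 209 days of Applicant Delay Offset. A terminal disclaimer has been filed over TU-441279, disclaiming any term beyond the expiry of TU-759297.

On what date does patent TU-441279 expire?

Natural term of TU-441279:
  Base: filing + 24 years → 16 December 2019.
  Interference Suspension Credit: +540 days → 8 June 2021.
  Applicant Delay Offset: −209 days → 11 November 2020.
Expiry of referenced patent TU-759297:
  Base: filing + 24 years → 13 August 2018.
  Interference Suspension Credit: +586 days → 21 March 2020.
  Applicant Delay Offset: −137 days → 5 November 2019.
Terminal disclaimer: TU-441279 expires on the earlier of 11 November 2020 and 5 November 2019.

2019-11-05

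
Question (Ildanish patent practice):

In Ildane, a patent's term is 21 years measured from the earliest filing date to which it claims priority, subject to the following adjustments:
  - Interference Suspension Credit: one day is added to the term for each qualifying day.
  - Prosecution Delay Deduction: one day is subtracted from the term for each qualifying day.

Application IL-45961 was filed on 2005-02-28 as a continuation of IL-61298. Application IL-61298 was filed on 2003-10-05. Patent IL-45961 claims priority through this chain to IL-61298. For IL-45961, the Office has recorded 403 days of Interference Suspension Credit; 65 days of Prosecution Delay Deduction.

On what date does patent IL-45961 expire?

September 8, 2025

Earliest priority filing: 5 October 2003.
Base term: 5 October 2003 + 21 years → 5 October 2024.
Interference Suspension Credit: +403 days → 12 November 2025.
Prosecution Delay Deduction: −65 days → 8 September 2025.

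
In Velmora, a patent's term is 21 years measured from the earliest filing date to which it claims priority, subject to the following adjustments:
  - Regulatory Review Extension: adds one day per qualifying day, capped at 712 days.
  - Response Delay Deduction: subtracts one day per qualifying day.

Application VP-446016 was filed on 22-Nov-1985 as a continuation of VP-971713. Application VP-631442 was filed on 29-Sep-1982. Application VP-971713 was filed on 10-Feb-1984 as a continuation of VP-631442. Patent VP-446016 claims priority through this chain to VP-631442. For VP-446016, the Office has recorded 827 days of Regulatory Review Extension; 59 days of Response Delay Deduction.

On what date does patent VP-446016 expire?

Earliest priority filing: 29 September 1982.
Base term: 29 September 1982 + 21 years → 29 September 2003.
Regulatory Review Extension: 827 days claimed exceeds the 712-day cap, so +712 days → 10 September 2005.
Response Delay Deduction: −59 days → 13 July 2005.

July 13, 2005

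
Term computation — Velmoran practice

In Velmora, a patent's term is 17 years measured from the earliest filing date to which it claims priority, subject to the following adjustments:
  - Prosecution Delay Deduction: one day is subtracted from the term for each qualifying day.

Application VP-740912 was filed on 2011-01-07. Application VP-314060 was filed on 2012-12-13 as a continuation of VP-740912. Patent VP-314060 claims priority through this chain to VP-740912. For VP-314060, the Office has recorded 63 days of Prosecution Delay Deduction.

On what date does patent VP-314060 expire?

2027-11-05

Earliest priority filing: 7 January 2011.
Base term: 7 January 2011 + 17 years → 7 January 2028.
Prosecution Delay Deduction: −63 days → 5 November 2027.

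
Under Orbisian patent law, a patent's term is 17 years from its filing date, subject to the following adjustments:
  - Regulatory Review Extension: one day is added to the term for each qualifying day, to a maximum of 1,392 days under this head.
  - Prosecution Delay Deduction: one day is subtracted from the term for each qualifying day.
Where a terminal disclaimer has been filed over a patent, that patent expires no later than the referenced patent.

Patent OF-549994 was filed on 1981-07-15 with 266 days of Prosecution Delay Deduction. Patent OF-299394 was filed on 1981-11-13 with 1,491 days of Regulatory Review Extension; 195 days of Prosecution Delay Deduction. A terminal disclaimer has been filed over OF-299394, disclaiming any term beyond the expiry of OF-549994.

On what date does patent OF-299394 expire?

1997-10-22

Natural term of OF-299394:
  Base: filing + 17 years → 13 November 1998.
  Regulatory Review Extension: 1491 days claimed exceeds the 1392-day cap, so +1392 days → 5 September 2002.
  Prosecution Delay Deduction: −195 days → 22 February 2002.
Expiry of referenced patent OF-549994:
  Base: filing + 17 years → 15 July 1998.
  Prosecution Delay Deduction: −266 days → 22 October 1997.
Terminal disclaimer: OF-299394 expires on the earlier of 22 February 2002 and 22 October 1997.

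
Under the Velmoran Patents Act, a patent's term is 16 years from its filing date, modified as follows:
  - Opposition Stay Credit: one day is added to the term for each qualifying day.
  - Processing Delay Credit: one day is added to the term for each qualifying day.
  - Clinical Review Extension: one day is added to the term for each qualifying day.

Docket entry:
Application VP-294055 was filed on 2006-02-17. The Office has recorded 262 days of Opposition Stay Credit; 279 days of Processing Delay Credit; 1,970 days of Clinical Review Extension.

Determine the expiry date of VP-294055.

Base term: filing date + 16 years → 17 February 2022.
Opposition Stay Credit: +262 days → 6 November 2022.
Processing Delay Credit: +279 days → 12 August 2023.
Clinical Review Extension: +1970 days → 2 January 2029.

2029-01-02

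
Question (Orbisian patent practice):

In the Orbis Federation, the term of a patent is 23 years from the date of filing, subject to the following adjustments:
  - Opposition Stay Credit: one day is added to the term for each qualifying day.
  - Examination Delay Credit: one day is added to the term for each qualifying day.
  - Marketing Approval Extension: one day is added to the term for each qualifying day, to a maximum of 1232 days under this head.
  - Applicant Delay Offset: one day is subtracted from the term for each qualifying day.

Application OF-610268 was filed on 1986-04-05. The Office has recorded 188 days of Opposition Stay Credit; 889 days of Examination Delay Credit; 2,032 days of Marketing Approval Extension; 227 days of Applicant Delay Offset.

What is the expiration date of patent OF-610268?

2014-12-17

Base term: filing date + 23 years → 5 April 2009.
Opposition Stay Credit: +188 days → 10 October 2009.
Examination Delay Credit: +889 days → 17 March 2012.
Marketing Approval Extension: 2032 days claimed exceeds the 1232-day cap, so +1232 days → 1 August 2015.
Applicant Delay Offset: −227 days → 17 December 2014.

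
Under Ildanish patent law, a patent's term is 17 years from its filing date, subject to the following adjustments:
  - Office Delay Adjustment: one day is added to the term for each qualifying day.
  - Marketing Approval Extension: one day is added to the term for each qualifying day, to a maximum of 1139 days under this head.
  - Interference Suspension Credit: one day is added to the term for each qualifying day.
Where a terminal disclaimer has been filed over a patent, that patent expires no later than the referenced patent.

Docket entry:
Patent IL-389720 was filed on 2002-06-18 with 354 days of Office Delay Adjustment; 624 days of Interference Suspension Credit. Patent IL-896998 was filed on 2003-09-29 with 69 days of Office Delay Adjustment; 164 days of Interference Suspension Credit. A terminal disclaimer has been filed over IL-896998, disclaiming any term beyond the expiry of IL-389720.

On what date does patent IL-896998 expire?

2021-05-20

Natural term of IL-896998:
  Base: filing + 17 years → 29 September 2020.
  Office Delay Adjustment: +69 days → 7 December 2020.
  Interference Suspension Credit: +164 days → 20 May 2021.
Expiry of referenced patent IL-389720:
  Base: filing + 17 years → 18 June 2019.
  Office Delay Adjustment: +354 days → 6 June 2020.
  Interference Suspension Credit: +624 days → 20 February 2022.
Terminal disclaimer: IL-896998 expires on the earlier of 20 May 2021 and 20 February 2022.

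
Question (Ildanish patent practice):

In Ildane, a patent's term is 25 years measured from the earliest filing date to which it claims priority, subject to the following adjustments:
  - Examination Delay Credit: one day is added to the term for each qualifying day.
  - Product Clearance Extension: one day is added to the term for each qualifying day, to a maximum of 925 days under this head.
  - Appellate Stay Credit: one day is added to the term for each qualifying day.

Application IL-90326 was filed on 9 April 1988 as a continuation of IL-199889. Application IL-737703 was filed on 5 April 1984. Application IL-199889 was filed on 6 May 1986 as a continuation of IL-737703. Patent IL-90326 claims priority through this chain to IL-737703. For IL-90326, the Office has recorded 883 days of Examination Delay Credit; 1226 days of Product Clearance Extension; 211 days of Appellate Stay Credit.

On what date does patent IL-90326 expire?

2014-10-15

Earliest priority filing: 5 April 1984.
Base term: 5 April 1984 + 25 years → 5 April 2009.
Examination Delay Credit: +883 days → 5 September 2011.
Product Clearance Extension: 1226 days claimed exceeds the 925-day cap, so +925 days → 18 March 2014.
Appellate Stay Credit: +211 days → 15 October 2014.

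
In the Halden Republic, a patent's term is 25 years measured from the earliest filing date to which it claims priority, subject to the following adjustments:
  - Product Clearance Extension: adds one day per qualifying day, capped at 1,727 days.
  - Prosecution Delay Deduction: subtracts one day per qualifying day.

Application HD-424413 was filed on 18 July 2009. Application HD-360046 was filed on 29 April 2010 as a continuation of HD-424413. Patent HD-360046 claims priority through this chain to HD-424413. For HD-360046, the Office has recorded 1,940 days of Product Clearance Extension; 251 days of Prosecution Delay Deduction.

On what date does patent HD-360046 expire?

Earliest priority filing: 18 July 2009.
Base term: 18 July 2009 + 25 years → 18 July 2034.
Product Clearance Extension: 1940 days claimed exceeds the 1727-day cap, so +1727 days → 10 April 2039.
Prosecution Delay Deduction: −251 days → 2 August 2038.

2038-08-02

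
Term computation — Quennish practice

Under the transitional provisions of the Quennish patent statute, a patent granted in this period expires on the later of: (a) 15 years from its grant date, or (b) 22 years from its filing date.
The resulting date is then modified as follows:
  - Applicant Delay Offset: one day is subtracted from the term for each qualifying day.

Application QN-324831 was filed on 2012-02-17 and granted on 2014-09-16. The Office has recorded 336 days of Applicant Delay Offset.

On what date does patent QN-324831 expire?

March 18, 2033

(a) grant + 15 years → 16 September 2029.
(b) filing + 22 years → 17 February 2034.
Later of the two: 17 February 2034.
Applicant Delay Offset: −336 days → 18 March 2033.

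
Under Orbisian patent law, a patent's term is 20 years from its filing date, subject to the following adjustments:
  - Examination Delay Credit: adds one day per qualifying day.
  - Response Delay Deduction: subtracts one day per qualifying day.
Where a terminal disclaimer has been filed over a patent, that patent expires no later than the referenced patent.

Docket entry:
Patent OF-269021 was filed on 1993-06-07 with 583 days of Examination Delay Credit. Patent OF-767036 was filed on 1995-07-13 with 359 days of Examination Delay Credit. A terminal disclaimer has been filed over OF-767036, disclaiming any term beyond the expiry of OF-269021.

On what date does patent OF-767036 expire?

2015-01-11

Natural term of OF-767036:
  Base: filing + 20 years → 13 July 2015.
  Examination Delay Credit: +359 days → 6 July 2016.
Expiry of referenced patent OF-269021:
  Base: filing + 20 years → 7 June 2013.
  Examination Delay Credit: +583 days → 11 January 2015.
Terminal disclaimer: OF-767036 expires on the earlier of 6 July 2016 and 11 January 2015.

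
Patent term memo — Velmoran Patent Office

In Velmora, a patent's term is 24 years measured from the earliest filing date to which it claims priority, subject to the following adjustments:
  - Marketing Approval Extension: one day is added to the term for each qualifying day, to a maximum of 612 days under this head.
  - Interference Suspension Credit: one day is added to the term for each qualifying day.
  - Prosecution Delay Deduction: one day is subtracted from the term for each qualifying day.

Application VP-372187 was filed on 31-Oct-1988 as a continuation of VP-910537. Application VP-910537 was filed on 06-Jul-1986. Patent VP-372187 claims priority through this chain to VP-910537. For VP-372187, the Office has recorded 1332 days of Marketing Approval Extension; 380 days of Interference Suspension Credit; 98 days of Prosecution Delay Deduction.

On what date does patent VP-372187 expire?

December 16, 2012

Earliest priority filing: 6 July 1986.
Base term: 6 July 1986 + 24 years → 6 July 2010.
Marketing Approval Extension: 1332 days claimed exceeds the 612-day cap, so +612 days → 9 March 2012.
Interference Suspension Credit: +380 days → 24 March 2013.
Prosecution Delay Deduction: −98 days → 16 December 2012.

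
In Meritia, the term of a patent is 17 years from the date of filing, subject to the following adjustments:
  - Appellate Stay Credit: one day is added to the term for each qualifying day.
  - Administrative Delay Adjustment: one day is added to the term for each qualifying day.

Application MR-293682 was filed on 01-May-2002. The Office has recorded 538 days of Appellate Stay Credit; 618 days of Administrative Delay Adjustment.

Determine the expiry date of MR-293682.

2022-06-30

Base term: filing date + 17 years → 1 May 2019.
Appellate Stay Credit: +538 days → 20 October 2020.
Administrative Delay Adjustment: +618 days → 30 June 2022.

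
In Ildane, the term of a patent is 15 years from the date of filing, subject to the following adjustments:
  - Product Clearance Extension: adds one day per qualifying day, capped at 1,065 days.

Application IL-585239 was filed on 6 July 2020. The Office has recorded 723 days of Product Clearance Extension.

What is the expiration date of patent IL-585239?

2037-06-28

Base term: filing date + 15 years → 6 July 2035.
Product Clearance Extension: 723 days (within the 1065-day cap) → +723 days → 28 June 2037.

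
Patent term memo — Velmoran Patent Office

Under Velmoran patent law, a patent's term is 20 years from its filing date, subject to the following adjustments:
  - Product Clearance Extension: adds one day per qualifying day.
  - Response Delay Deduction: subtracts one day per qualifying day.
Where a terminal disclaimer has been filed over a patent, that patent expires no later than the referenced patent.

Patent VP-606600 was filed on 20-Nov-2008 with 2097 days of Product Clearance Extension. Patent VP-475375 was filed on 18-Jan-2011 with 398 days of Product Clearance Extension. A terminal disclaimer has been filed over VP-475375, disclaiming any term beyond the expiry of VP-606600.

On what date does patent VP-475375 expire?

2032-02-20

Natural term of VP-475375:
  Base: filing + 20 years → 18 January 2031.
  Product Clearance Extension: +398 days → 20 February 2032.
Expiry of referenced patent VP-606600:
  Base: filing + 20 years → 20 November 2028.
  Product Clearance Extension: +2097 days → 18 August 2034.
Terminal disclaimer: VP-475375 expires on the earlier of 20 February 2032 and 18 August 2034.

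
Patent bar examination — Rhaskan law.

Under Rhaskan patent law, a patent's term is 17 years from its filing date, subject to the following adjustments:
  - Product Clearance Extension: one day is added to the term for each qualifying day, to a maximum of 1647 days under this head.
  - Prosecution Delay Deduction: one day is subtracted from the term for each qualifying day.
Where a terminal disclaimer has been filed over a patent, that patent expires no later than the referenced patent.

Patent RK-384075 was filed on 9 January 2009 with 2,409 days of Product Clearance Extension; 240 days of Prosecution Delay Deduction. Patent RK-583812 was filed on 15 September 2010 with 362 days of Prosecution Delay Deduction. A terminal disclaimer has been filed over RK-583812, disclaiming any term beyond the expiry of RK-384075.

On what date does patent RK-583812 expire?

2026-09-18

Natural term of RK-583812:
  Base: filing + 17 years → 15 September 2027.
  Prosecution Delay Deduction: −362 days → 18 September 2026.
Expiry of referenced patent RK-384075:
  Base: filing + 17 years → 9 January 2026.
  Product Clearance Extension: 2409 days claimed exceeds the 1647-day cap, so +1647 days → 14 July 2030.
  Prosecution Delay Deduction: −240 days → 16 November 2029.
Terminal disclaimer: RK-583812 expires on the earlier of 18 September 2026 and 16 November 2029.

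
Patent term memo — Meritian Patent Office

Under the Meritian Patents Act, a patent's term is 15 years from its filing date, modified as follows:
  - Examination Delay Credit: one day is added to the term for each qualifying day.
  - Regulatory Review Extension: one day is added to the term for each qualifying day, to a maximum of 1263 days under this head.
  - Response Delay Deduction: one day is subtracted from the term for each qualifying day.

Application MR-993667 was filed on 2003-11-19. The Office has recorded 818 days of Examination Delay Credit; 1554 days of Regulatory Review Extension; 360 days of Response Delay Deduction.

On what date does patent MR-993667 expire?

Base term: filing date + 15 years → 19 November 2018.
Examination Delay Credit: +818 days → 14 February 2021.
Regulatory Review Extension: 1554 days claimed exceeds the 1263-day cap, so +1263 days → 31 July 2024.
Response Delay Deduction: −360 days → 6 August 2023.

August 6, 2023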